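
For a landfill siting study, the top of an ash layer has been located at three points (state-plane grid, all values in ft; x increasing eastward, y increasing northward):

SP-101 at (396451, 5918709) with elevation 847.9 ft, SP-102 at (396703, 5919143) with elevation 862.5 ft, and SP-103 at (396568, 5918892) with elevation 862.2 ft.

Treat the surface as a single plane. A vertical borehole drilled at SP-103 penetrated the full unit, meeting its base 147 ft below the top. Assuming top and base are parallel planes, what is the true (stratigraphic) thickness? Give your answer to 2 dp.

Two edge vectors: SP-101→SP-102 = (252, 434, 14.6), SP-101→SP-103 = (117, 183, 14.3).
Normal n = (SP-101→SP-102) × (SP-101→SP-103) = (3534.4, -1895.4, -4662).
So ∂z/∂x = −n_x/n_z = 0.75813 and ∂z/∂y = −n_y/n_z = −0.40656.
|∇z| = √(a²+b²) = 0.86026, so dip δ = arctan(0.86026) = 40.70°.
True thickness = vertical thickness × cos δ = 147 × cos 40.70° = 111.44 ft.

111.44 ft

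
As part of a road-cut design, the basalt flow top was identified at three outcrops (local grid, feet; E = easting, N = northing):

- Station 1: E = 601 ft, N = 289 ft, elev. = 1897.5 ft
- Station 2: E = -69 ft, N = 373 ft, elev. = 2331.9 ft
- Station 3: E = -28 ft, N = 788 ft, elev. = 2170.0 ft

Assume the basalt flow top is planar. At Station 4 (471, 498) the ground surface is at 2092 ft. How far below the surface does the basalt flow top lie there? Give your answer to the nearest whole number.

172 ft

Let the plane be z = a·E + b·N + c.
Station 2−Station 1: −670a + 84b = 434.4;  Station 3−Station 1: −629a + 499b = 272.5.
Solving gives a = −0.68874, b = −0.32208.
Then c = 1897.5 − a·601 − b·289 = 2404.51.
At (471, 498): z_contact = −324.4 − 160.4 + 2404.51 = 1919.7 ft.
Depth below ground = 2092 − 1919.7 = 172 ft.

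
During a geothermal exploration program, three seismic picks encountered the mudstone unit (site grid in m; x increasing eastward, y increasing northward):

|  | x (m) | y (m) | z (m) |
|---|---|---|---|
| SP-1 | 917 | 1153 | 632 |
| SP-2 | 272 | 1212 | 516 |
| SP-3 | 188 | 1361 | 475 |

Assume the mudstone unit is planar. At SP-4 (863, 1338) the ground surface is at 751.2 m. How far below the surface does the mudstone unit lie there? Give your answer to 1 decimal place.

161.9 m

Let the plane be z = a·x + b·y + c.
SP-2−SP-1: −645a + 59b = −116;  SP-3−SP-1: −729a + 208b = −157.
Solving gives a = 0.163085, b = −0.183227.
Then c = 632 − a·917 − b·1153 = 693.71.
At (863, 1338): z_contact = 140.74 − 245.16 + 693.71 = 589.30 m.
Depth below ground = 751.2 − 589.30 = 161.9 m.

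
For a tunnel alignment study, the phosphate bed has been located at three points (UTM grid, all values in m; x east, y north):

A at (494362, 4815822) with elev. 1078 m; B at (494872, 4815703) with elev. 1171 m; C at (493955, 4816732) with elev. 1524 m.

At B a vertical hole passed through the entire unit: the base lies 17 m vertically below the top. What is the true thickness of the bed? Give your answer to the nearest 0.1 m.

Two edge vectors: A→B = (510, -119, 93), A→C = (-407, 910, 446).
Normal n = (A→B) × (A→C) = (-137704, -265311, 415667).
So ∂z/∂x = −n_x/n_z = 0.33128 and ∂z/∂y = −n_y/n_z = 0.63828.
|∇z| = √(a²+b²) = 0.71913, so dip δ = arctan(0.71913) = 35.72°.
True thickness = vertical thickness × cos δ = 17 × cos 35.72° = 13.8 m.

13.8 m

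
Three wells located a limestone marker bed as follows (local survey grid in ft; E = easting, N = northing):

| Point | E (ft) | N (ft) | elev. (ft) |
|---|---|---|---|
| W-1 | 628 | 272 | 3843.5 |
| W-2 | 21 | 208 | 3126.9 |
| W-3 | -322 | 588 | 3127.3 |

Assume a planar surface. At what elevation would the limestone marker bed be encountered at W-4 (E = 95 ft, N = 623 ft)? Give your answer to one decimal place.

Let the plane be z = a·E + b·N + c.
W-2−W-1: −607a − 64b = −716.6;  W-3−W-1: −950a + 316b = −716.2.
Solving gives a = 1.07787, b = 0.97397.
Then c = 3843.5 − a·628 − b·272 = 2901.68.
At (95, 623): z = 102.4 + 606.8 + 2901.68 = 3610.9 ft.

3610.9 ft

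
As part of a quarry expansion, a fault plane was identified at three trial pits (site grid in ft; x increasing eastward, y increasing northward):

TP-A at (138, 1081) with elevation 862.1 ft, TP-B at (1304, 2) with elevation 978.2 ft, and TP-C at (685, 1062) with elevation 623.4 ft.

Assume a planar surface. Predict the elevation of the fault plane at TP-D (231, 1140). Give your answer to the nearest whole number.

784 ft

Two edge vectors: TP-A→TP-B = (1166, -1079, 116.1), TP-A→TP-C = (547, -19, -238.7).
Normal n = (TP-A→TP-B) × (TP-A→TP-C) = (259763.2, 341830.9, 568059).
So ∂z/∂x = −n_x/n_z = −0.45728 and ∂z/∂y = −n_y/n_z = −0.60175.
Intercept c from TP-A: 862.1 + 63.10 + 650.49 = 1575.70.
At (231, 1140): z = −105.6 − 686.0 + 1575.70 = 784.1 ft.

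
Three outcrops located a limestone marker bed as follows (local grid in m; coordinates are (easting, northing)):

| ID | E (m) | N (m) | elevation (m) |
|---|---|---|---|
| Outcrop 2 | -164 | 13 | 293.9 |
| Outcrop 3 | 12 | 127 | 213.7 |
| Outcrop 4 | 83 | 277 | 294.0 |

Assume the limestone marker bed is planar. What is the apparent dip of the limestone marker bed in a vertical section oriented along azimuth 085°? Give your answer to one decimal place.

46.6°

Two edge vectors: Outcrop 2→Outcrop 3 = (176, 114, -80.2), Outcrop 2→Outcrop 4 = (247, 264, 0.1).
Normal n = (Outcrop 2→Outcrop 3) × (Outcrop 2→Outcrop 4) = (21184.2, -19827, 18306).
So ∂z/∂E = −n_x/n_z = −1.15723 and ∂z/∂N = −n_y/n_z = 1.08309.
Unit vector along 085° is (sin 85°, cos 85°) = (0.9962, 0.0872).
Slope in that direction = a·(0.9962) + b·(0.0872) = −1.05843.
Apparent dip = arctan|1.05843| = 46.6° (true dip is 57.8°, so apparent ≤ true as expected).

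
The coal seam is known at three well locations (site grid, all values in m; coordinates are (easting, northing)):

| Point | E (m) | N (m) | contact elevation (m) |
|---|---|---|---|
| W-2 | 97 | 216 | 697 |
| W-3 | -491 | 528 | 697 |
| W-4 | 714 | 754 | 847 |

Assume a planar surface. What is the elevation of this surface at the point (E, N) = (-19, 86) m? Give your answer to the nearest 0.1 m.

Two edge vectors: W-2→W-3 = (-588, 312, 0), W-2→W-4 = (617, 538, 150).
Normal n = (W-2→W-3) × (W-2→W-4) = (46800, 88200, -508848).
So ∂z/∂E = −n_x/n_z = 0.09197 and ∂z/∂N = −n_y/n_z = 0.17333.
Intercept c from W-2: 697 − 8.92 − 37.44 = 650.64.
At (-19, 86): z = −1.7 + 14.9 + 650.64 = 663.8 m.

663.8 m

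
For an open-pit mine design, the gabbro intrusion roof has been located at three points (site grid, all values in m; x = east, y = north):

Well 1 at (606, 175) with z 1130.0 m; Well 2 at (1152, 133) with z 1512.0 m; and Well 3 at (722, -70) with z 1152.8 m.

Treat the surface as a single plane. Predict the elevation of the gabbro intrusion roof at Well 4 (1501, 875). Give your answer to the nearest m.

Two edge vectors: Well 1→Well 2 = (546, -42, 382), Well 1→Well 3 = (116, -245, 22.8).
Normal n = (Well 1→Well 2) × (Well 1→Well 3) = (92632.4, 31863.2, -128898).
So ∂z/∂x = −n_x/n_z = 0.71865 and ∂z/∂y = −n_y/n_z = 0.24720.
Intercept c from Well 1: 1130 − 435.50 − 43.26 = 651.24.
At (1501, 875): z = 1078.7 + 216.3 + 651.24 = 1946.2 m.

1946 m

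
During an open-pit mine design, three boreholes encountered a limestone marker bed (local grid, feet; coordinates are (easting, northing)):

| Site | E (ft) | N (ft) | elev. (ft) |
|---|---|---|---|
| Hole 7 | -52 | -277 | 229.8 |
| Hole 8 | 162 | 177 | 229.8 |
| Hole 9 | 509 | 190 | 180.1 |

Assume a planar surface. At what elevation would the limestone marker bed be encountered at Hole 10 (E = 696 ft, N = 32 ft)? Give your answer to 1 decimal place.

Let the plane be z = a·E + b·N + c.
Hole 8−Hole 7: 214a + 454b = 0;  Hole 9−Hole 7: 561a + 467b = −49.7.
Solving gives a = −0.14580, b = 0.06873.
Then c = 229.8 − a·-52 − b·-277 = 241.26.
At (696, 32): z = −101.5 + 2.2 + 241.26 = 142.0 ft.

142.0 ft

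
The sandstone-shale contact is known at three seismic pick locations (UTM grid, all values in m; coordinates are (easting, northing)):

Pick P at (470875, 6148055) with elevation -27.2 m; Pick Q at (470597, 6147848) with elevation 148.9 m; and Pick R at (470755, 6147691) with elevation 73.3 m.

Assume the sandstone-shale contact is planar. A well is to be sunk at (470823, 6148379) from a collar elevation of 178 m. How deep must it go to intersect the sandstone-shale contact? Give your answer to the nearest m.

205 m

Two edge vectors: Pick P→Pick Q = (-278, -207, 176.1), Pick P→Pick R = (-120, -364, 100.5).
Normal n = (Pick P→Pick Q) × (Pick P→Pick R) = (43296.9, 6807, 76352).
So ∂z/∂E = −n_x/n_z = −0.56706962 and ∂z/∂N = −n_y/n_z = −0.08915287.
Intercept c from Pick P: -27.2 + 267018.91 + 548116.75 = 815108.46.
At (470823, 6148379): z_contact = −266989.4 − 548145.6 + 815108.46 = -26.6 m.
Depth below ground = 178 − (-26.6) = 205 m.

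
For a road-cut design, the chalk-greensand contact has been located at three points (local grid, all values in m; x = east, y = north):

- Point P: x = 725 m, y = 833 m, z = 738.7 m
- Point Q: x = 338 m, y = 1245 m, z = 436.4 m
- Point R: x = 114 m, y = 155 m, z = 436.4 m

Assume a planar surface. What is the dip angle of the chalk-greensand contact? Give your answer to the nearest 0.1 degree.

33.2°

Let the plane be z = a·x + b·y + c.
Point Q−Point P: −387a + 412b = −302.3;  Point R−Point P: −611a − 678b = −302.3.
Solving gives a = 0.64092, b = −0.13171.
Gradient magnitude |∇z| = √(a² + b²) = √(0.41077 + 0.01735) = 0.65431.
True dip = arctan(0.65431) = 33.2°, dipping toward WNW (azimuth ≈ 282°).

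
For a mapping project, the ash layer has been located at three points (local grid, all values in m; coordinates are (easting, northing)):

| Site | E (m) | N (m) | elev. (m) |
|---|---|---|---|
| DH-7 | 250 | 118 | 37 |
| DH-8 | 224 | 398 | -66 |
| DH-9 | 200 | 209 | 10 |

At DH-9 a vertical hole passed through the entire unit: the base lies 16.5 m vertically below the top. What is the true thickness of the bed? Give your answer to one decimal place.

15.3 m

Two edge vectors: DH-7→DH-8 = (-26, 280, -103), DH-7→DH-9 = (-50, 91, -27).
Normal n = (DH-7→DH-8) × (DH-7→DH-9) = (1813, 4448, 11634).
So ∂z/∂E = −n_x/n_z = −0.15584 and ∂z/∂N = −n_y/n_z = −0.38233.
|∇z| = √(a²+b²) = 0.41287, so dip δ = arctan(0.41287) = 22.43°.
True thickness = vertical thickness × cos δ = 16.5 × cos 22.43° = 15.3 m.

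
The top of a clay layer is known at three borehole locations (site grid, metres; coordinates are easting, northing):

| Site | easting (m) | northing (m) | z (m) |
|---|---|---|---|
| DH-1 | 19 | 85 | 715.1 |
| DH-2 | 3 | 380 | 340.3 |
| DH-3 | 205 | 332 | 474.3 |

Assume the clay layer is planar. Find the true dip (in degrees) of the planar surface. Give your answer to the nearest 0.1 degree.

Let the plane be z = a·easting + b·northing + c.
DH-2−DH-1: −16a + 295b = −374.8;  DH-3−DH-1: 186a + 247b = −240.8.
Solving gives a = 0.36618, b = −1.25065.
Gradient magnitude |∇z| = √(a² + b²) = √(0.13409 + 1.56412) = 1.30315.
True dip = arctan(1.30315) = 52.5°, dipping toward NNW (azimuth ≈ 344°).

52.5°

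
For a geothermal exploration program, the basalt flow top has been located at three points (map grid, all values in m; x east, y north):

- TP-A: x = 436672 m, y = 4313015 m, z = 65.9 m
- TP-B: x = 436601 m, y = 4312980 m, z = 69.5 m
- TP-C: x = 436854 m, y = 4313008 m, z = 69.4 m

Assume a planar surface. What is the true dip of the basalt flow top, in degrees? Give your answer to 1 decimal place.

Two edge vectors: TP-A→TP-B = (-71, -35, 3.6), TP-A→TP-C = (182, -7, 3.5).
Normal n = (TP-A→TP-B) × (TP-A→TP-C) = (-97.3, 903.7, 6867).
So ∂z/∂x = −n_x/n_z = 0.01417 and ∂z/∂y = −n_y/n_z = −0.13160.
Gradient magnitude |∇z| = √(a² + b²) = √(0.00020 + 0.01732) = 0.13236.
True dip = arctan(0.13236) = 7.5°, dipping toward N (azimuth ≈ 354°).

7.5°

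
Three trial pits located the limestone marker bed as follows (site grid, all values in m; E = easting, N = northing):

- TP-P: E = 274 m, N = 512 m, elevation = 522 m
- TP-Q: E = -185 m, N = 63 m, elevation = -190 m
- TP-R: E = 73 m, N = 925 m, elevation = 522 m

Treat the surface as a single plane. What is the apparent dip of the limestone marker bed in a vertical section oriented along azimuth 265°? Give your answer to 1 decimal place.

47.5°

Let the plane be z = a·E + b·N + c.
TP-Q−TP-P: −459a − 449b = −712;  TP-R−TP-P: −201a + 413b = 0.
Solving gives a = 1.05089, b = 0.51145.
Unit vector along 265° is (sin 265°, cos 265°) = (-0.9962, -0.0872).
Slope in that direction = a·(-0.9962) + b·(-0.0872) = −1.09147.
Apparent dip = arctan|1.09147| = 47.5° (true dip is 49.4°, so apparent ≤ true as expected).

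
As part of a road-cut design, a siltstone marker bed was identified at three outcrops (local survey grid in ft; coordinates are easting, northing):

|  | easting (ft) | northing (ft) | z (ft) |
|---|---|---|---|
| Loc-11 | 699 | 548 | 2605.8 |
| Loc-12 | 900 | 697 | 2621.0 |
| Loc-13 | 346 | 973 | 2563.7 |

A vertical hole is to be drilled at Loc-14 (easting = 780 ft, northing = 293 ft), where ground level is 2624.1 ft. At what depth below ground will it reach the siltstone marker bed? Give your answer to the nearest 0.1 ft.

5.1 ft

Two edge vectors: Loc-11→Loc-12 = (201, 149, 15.2), Loc-11→Loc-13 = (-353, 425, -42.1).
Normal n = (Loc-11→Loc-12) × (Loc-11→Loc-13) = (-12732.9, 3096.5, 138022).
So ∂z/∂easting = −n_x/n_z = 0.09225 and ∂z/∂northing = −n_y/n_z = −0.02243.
Intercept c from Loc-11: 2605.8 − 64.48 + 12.29 = 2553.61.
At (780, 293): z_contact = 71.96 − 6.57 + 2553.61 = 2618.99 ft.
Depth below ground = 2624.1 − 2618.99 = 5.1 ft.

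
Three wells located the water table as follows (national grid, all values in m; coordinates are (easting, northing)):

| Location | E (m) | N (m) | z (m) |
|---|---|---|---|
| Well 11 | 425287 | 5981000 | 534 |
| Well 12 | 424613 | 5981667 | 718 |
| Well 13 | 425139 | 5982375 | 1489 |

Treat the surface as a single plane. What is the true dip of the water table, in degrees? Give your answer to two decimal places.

Two edge vectors: Well 11→Well 12 = (-674, 667, 184), Well 11→Well 13 = (-148, 1375, 955).
Normal n = (Well 11→Well 12) × (Well 11→Well 13) = (383985, 616438, -828034).
So ∂z/∂E = −n_x/n_z = 0.46373 and ∂z/∂N = −n_y/n_z = 0.74446.
Gradient magnitude |∇z| = √(a² + b²) = √(0.21505 + 0.55422) = 0.87708.
True dip = arctan(0.87708) = 41.25°, dipping toward SSW (azimuth ≈ 212°).

41.25°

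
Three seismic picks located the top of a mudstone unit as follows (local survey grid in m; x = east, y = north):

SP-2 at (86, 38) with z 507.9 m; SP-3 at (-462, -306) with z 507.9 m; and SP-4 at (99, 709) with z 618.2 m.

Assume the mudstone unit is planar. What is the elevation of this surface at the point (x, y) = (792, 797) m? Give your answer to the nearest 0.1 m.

Two edge vectors: SP-2→SP-3 = (-548, -344, 0), SP-2→SP-4 = (13, 671, 110.3).
Normal n = (SP-2→SP-3) × (SP-2→SP-4) = (-37943.2, 60444.4, -363236).
So ∂z/∂x = −n_x/n_z = −0.10446 and ∂z/∂y = −n_y/n_z = 0.16641.
Intercept c from SP-2: 507.9 + 8.98 − 6.32 = 510.56.
At (792, 797): z = −82.7 + 132.6 + 510.56 = 560.5 m.

560.5 m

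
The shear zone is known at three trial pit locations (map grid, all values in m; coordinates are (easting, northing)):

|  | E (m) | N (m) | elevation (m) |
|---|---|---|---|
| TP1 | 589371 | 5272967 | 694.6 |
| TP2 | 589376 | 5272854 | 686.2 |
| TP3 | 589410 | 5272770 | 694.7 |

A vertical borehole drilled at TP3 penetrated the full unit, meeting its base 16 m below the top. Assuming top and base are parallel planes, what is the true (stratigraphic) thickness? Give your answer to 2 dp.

Two edge vectors: TP1→TP2 = (5, -113, -8.4), TP1→TP3 = (39, -197, 0.1).
Normal n = (TP1→TP2) × (TP1→TP3) = (-1666.1, -328.1, 3422).
So ∂z/∂E = −n_x/n_z = 0.48688 and ∂z/∂N = −n_y/n_z = 0.09588.
|∇z| = √(a²+b²) = 0.49623, so dip δ = arctan(0.49623) = 26.39°.
True thickness = vertical thickness × cos δ = 16 × cos 26.39° = 14.33 m.

14.33 m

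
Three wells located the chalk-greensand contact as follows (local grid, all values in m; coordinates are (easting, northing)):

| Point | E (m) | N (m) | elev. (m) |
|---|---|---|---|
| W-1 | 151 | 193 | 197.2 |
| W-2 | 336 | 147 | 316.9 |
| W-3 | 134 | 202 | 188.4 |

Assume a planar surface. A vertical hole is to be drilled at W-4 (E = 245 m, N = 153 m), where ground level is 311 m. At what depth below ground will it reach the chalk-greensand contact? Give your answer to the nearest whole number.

61 m

Two edge vectors: W-1→W-2 = (185, -46, 119.7), W-1→W-3 = (-17, 9, -8.8).
Normal n = (W-1→W-2) × (W-1→W-3) = (-672.5, -406.9, 883).
So ∂z/∂E = −n_x/n_z = 0.76161 and ∂z/∂N = −n_y/n_z = 0.46082.
Intercept c from W-1: 197.2 − 115.00 − 88.94 = −6.74.
At (245, 153): z_contact = 186.6 + 70.5 − 6.74 = 250.4 m.
Depth below ground = 311 − 250.4 = 61 m.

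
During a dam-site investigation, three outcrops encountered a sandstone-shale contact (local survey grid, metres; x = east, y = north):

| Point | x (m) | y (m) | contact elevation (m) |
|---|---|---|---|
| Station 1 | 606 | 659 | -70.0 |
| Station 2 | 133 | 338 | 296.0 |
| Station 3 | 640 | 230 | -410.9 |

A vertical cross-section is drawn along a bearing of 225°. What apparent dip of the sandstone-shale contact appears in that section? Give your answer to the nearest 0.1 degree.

21.3°

Let the plane be z = a·x + b·y + c.
Station 2−Station 1: −473a − 321b = 366;  Station 3−Station 1: 34a − 429b = −340.9.
Solving gives a = −1.24604, b = 0.69588.
Unit vector along 225° is (sin 225°, cos 225°) = (-0.7071, -0.7071).
Slope in that direction = a·(-0.7071) + b·(-0.7071) = 0.38902.
Apparent dip = arctan|0.38902| = 21.3° (true dip is 55.0°, so apparent ≤ true as expected).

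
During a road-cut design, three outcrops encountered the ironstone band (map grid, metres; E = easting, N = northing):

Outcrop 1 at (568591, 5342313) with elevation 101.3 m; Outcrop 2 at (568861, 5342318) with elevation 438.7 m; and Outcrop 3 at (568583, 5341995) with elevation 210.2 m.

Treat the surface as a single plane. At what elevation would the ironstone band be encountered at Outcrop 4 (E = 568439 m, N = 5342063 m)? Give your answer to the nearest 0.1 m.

Two edge vectors: Outcrop 1→Outcrop 2 = (270, 5, 337.4), Outcrop 1→Outcrop 3 = (-8, -318, 108.9).
Normal n = (Outcrop 1→Outcrop 2) × (Outcrop 1→Outcrop 3) = (107837.7, -32102.2, -85820).
So ∂z/∂E = −n_x/n_z = 1.256556747 and ∂z/∂N = −n_y/n_z = −0.374064321.
Intercept c from Outcrop 1: 101.3 − 714466.86 + 1998368.68 = 1284003.13.
At (568439, 5342063): z = 714275.9 − 1998275.2 + 1284003.13 = 3.8 m.

3.8 m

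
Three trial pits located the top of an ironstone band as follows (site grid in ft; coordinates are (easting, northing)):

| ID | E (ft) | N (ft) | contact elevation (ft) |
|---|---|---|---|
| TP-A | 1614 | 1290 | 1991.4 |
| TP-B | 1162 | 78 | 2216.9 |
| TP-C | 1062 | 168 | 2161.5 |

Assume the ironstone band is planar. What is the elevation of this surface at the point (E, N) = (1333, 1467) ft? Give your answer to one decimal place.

Let the plane be z = a·E + b·N + c.
TP-B−TP-A: −452a − 1212b = 225.5;  TP-C−TP-A: −552a − 1122b = 170.1.
Solving gives a = 0.289411, b = −0.293988.
Then c = 1991.4 − a·1614 − b·1290 = 1903.54.
At (1333, 1467): z = 385.8 − 431.3 + 1903.54 = 1858.0 ft.

1858.0 ft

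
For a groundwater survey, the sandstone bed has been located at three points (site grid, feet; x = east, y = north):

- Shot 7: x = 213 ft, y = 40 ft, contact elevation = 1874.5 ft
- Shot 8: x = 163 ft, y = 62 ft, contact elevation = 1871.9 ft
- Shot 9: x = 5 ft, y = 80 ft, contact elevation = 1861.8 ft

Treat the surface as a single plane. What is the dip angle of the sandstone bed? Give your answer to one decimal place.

4.4°

Let the plane be z = a·x + b·y + c.
Shot 8−Shot 7: −50a + 22b = −2.6;  Shot 9−Shot 7: −208a + 40b = −12.7.
Solving gives a = 0.06809, b = 0.03657.
Gradient magnitude |∇z| = √(a² + b²) = √(0.00464 + 0.00134) = 0.07729.
True dip = arctan(0.07729) = 4.4°, dipping toward WSW (azimuth ≈ 242°).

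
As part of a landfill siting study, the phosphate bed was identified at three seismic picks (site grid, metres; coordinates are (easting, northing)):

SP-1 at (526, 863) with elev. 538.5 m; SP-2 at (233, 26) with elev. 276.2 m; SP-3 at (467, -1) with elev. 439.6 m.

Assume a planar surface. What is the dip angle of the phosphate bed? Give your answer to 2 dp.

35.34°

Let the plane be z = a·E + b·N + c.
SP-2−SP-1: −293a − 837b = −262.3;  SP-3−SP-1: −59a − 864b = −98.9.
Solving gives a = 0.70594, b = 0.06626.
Gradient magnitude |∇z| = √(a² + b²) = √(0.49835 + 0.00439) = 0.70904.
True dip = arctan(0.70904) = 35.34°, dipping toward W (azimuth ≈ 265°).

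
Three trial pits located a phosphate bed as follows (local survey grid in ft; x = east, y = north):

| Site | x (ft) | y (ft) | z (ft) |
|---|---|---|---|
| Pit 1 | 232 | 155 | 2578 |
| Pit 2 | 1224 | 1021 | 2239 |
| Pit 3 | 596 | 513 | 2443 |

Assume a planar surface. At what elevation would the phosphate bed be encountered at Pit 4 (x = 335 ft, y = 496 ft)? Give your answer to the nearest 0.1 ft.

2476.6 ft

Two edge vectors: Pit 1→Pit 2 = (992, 866, -339), Pit 1→Pit 3 = (364, 358, -135).
Normal n = (Pit 1→Pit 2) × (Pit 1→Pit 3) = (4452, 10524, 39912).
So ∂z/∂x = −n_x/n_z = −0.111545 and ∂z/∂y = −n_y/n_z = −0.263680.
Intercept c from Pit 1: 2578 + 25.88 + 40.87 = 2644.75.
At (335, 496): z = −37.4 − 130.8 + 2644.75 = 2476.6 ft.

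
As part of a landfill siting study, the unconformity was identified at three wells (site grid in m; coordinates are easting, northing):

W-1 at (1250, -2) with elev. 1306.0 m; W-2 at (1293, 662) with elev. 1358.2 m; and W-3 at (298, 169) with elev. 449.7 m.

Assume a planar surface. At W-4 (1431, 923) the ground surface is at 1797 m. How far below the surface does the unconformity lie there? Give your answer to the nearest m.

309 m

Two edge vectors: W-1→W-2 = (43, 664, 52.2), W-1→W-3 = (-952, 171, -856.3).
Normal n = (W-1→W-2) × (W-1→W-3) = (-577509.4, -12873.5, 639481).
So ∂z/∂easting = −n_x/n_z = 0.90309 and ∂z/∂northing = −n_y/n_z = 0.02013.
Intercept c from W-1: 1306 − 1128.86 + 0.04 = 177.18.
At (1431, 923): z_contact = 1292.3 + 18.6 + 177.18 = 1488.1 m.
Depth below ground = 1797 − 1488.1 = 309 m.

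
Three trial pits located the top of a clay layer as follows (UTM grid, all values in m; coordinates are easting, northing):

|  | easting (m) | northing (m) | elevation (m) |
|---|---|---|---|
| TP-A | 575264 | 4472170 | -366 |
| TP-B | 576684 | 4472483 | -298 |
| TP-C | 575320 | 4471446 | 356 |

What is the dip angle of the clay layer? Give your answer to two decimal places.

Two edge vectors: TP-A→TP-B = (1420, 313, 68), TP-A→TP-C = (56, -724, 722).
Normal n = (TP-A→TP-B) × (TP-A→TP-C) = (275218, -1021432, -1045608).
So ∂z/∂easting = −n_x/n_z = 0.26321 and ∂z/∂northing = −n_y/n_z = −0.97688.
Gradient magnitude |∇z| = √(a² + b²) = √(0.06928 + 0.95429) = 1.01172.
True dip = arctan(1.01172) = 45.33°, dipping toward NNW (azimuth ≈ 345°).

45.33°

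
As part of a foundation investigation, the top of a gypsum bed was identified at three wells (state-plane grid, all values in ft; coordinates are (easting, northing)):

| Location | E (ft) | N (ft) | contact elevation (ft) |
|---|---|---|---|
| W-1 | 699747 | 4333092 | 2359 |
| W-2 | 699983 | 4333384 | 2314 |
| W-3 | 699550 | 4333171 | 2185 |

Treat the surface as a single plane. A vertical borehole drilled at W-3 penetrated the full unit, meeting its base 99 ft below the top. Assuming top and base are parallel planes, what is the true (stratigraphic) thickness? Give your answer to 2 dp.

73.49 ft

Two edge vectors: W-1→W-2 = (236, 292, -45), W-1→W-3 = (-197, 79, -174).
Normal n = (W-1→W-2) × (W-1→W-3) = (-47253, 49929, 76168).
So ∂z/∂E = −n_x/n_z = 0.62038 and ∂z/∂N = −n_y/n_z = −0.65551.
|∇z| = √(a²+b²) = 0.90253, so dip δ = arctan(0.90253) = 42.07°.
True thickness = vertical thickness × cos δ = 99 × cos 42.07° = 73.49 ft.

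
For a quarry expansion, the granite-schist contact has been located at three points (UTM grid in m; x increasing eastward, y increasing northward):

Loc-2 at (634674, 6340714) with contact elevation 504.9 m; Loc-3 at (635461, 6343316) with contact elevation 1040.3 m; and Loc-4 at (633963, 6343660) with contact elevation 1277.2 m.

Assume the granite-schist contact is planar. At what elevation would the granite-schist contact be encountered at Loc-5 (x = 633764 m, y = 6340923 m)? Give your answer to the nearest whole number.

649 m

Two edge vectors: Loc-2→Loc-3 = (787, 2602, 535.4), Loc-2→Loc-4 = (-711, 2946, 772.3).
Normal n = (Loc-2→Loc-3) × (Loc-2→Loc-4) = (432236.2, -988469.5, 4168524).
So ∂z/∂x = −n_x/n_z = −0.10369047 and ∂z/∂y = −n_y/n_z = 0.23712698.
Intercept c from Loc-2: 504.9 + 65809.64 − 1503554.35 = −1437239.81.
At (633764, 6340923): z = −65715.3 + 1503603.9 − 1437239.81 = 648.8 m.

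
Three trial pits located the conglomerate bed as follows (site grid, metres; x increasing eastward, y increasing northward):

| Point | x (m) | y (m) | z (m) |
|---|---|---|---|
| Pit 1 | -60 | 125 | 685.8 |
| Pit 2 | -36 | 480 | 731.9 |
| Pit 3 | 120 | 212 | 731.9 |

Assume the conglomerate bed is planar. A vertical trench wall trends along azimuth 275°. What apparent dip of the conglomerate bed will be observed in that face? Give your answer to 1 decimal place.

10.7°

Two edge vectors: Pit 1→Pit 2 = (24, 355, 46.1), Pit 1→Pit 3 = (180, 87, 46.1).
Normal n = (Pit 1→Pit 2) × (Pit 1→Pit 3) = (12354.8, 7191.6, -61812).
So ∂z/∂x = −n_x/n_z = 0.19988 and ∂z/∂y = −n_y/n_z = 0.11635.
Unit vector along 275° is (sin 275°, cos 275°) = (-0.9962, 0.0872).
Slope in that direction = a·(-0.9962) + b·(0.0872) = −0.18898.
Apparent dip = arctan|0.18898| = 10.7° (true dip is 13.0°, so apparent ≤ true as expected).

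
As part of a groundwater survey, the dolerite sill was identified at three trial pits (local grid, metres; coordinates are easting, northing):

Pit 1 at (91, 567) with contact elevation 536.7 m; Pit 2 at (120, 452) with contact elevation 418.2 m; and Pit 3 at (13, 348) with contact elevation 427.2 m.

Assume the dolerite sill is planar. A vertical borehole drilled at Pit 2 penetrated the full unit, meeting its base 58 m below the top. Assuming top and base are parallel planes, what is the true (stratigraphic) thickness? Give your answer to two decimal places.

37.30 m

Let the plane be z = a·easting + b·northing + c.
Pit 2−Pit 1: 29a − 115b = −118.5;  Pit 3−Pit 1: −78a − 219b = −109.5.
Solving gives a = −0.87194, b = 0.81055.
|∇z| = √(a²+b²) = 1.19049, so dip δ = arctan(1.19049) = 49.97°.
True thickness = vertical thickness × cos δ = 58 × cos 49.97° = 37.30 m.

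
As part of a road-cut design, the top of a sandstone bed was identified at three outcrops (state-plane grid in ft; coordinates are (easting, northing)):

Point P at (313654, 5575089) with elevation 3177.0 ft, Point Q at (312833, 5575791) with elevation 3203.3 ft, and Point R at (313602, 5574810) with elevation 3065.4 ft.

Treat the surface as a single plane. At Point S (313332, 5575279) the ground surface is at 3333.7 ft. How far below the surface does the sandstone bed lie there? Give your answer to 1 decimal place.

Let the plane be z = a·E + b·N + c.
Point Q−Point P: −821a + 702b = 26.3;  Point R−Point P: −52a − 279b = −111.6.
Solving gives a = 0.267377233, b = 0.350166251.
Then c = 3177 − a·313654 − b·5575089 = −2032894.95.
At (313332, 5575279): z_contact = 83777.84 + 1952274.54 − 2032894.95 = 3157.44 ft.
Depth below ground = 3333.7 − 3157.44 = 176.3 ft.

176.3 ft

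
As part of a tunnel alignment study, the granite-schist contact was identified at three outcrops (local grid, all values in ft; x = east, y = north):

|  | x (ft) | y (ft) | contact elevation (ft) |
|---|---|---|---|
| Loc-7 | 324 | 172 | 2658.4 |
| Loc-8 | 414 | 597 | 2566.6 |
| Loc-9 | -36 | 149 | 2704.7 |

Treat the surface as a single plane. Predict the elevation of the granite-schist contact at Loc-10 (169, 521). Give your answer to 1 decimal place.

Let the plane be z = a·x + b·y + c.
Loc-8−Loc-7: 90a + 425b = −91.8;  Loc-9−Loc-7: −360a − 23b = 46.3.
Solving gives a = −0.11639, b = −0.19135.
Then c = 2658.4 − a·324 − b·172 = 2729.02.
At (169, 521): z = −19.7 − 99.7 + 2729.02 = 2609.7 ft.

2609.7 ft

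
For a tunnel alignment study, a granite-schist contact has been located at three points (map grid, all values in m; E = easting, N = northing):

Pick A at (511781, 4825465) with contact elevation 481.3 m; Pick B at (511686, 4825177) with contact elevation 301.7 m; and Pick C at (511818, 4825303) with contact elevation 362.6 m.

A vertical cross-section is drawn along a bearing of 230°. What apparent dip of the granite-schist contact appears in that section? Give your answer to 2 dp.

16.31°

Two edge vectors: Pick A→Pick B = (-95, -288, -179.6), Pick A→Pick C = (37, -162, -118.7).
Normal n = (Pick A→Pick B) × (Pick A→Pick C) = (5090.4, -17921.7, 26046).
So ∂z/∂E = −n_x/n_z = −0.19544 and ∂z/∂N = −n_y/n_z = 0.68808.
Unit vector along 230° is (sin 230°, cos 230°) = (-0.7660, -0.6428).
Slope in that direction = a·(-0.7660) + b·(-0.6428) = −0.29257.
Apparent dip = arctan|0.29257| = 16.31° (true dip is 35.6°, so apparent ≤ true as expected).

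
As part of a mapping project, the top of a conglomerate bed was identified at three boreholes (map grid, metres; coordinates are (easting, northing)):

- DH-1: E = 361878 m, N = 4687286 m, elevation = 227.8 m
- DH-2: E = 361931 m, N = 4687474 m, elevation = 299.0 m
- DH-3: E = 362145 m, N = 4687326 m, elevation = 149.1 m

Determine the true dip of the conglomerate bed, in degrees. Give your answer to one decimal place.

Let the plane be z = a·E + b·N + c.
DH-2−DH-1: 53a + 188b = 71.2;  DH-3−DH-1: 267a + 40b = −78.7.
Solving gives a = −0.36699, b = 0.48218.
Gradient magnitude |∇z| = √(a² + b²) = √(0.13468 + 0.23250) = 0.60596.
True dip = arctan(0.60596) = 31.2°, dipping toward SE (azimuth ≈ 143°).

31.2°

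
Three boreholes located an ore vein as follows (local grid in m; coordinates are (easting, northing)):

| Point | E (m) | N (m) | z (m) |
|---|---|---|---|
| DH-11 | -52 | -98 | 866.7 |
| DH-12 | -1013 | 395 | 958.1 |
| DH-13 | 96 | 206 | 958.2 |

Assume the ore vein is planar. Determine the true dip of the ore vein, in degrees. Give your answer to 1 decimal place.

15.7°

Let the plane be z = a·E + b·N + c.
DH-12−DH-11: −961a + 493b = 91.4;  DH-13−DH-11: 148a + 304b = 91.5.
Solving gives a = 0.04745, b = 0.27789.
Gradient magnitude |∇z| = √(a² + b²) = √(0.00225 + 0.07722) = 0.28191.
True dip = arctan(0.28191) = 15.7°, dipping toward S (azimuth ≈ 190°).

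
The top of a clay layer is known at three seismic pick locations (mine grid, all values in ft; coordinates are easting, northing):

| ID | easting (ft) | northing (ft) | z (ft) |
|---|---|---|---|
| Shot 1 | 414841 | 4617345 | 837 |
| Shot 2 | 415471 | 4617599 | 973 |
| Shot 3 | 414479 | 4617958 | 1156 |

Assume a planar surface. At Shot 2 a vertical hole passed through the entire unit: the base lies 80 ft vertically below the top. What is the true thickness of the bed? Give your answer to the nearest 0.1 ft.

70.9 ft

Two edge vectors: Shot 1→Shot 2 = (630, 254, 136), Shot 1→Shot 3 = (-362, 613, 319).
Normal n = (Shot 1→Shot 2) × (Shot 1→Shot 3) = (-2342, -250202, 478138).
So ∂z/∂easting = −n_x/n_z = 0.00490 and ∂z/∂northing = −n_y/n_z = 0.52328.
|∇z| = √(a²+b²) = 0.52331, so dip δ = arctan(0.52331) = 27.62°.
True thickness = vertical thickness × cos δ = 80 × cos 27.62° = 70.9 ft.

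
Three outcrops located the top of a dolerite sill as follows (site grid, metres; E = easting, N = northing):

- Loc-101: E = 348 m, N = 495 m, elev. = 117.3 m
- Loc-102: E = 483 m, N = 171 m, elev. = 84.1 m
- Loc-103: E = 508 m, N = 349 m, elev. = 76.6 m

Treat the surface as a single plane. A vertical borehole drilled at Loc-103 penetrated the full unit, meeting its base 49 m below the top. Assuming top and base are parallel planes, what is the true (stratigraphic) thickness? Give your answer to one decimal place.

47.4 m

Let the plane be z = a·E + b·N + c.
Loc-102−Loc-101: 135a − 324b = −33.2;  Loc-103−Loc-101: 160a − 146b = −40.7.
Solving gives a = −0.25956, b = −0.00568.
|∇z| = √(a²+b²) = 0.25962, so dip δ = arctan(0.25962) = 14.55°.
True thickness = vertical thickness × cos δ = 49 × cos 14.55° = 47.4 m.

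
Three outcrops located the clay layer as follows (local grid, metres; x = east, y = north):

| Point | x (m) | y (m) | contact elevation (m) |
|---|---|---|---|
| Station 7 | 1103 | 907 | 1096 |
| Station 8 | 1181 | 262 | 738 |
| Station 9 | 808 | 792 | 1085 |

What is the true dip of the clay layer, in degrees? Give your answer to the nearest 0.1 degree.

29.3°

Two edge vectors: Station 7→Station 8 = (78, -645, -358), Station 7→Station 9 = (-295, -115, -11).
Normal n = (Station 7→Station 8) × (Station 7→Station 9) = (-34075, 106468, -199245).
So ∂z/∂x = −n_x/n_z = −0.17102 and ∂z/∂y = −n_y/n_z = 0.53436.
Gradient magnitude |∇z| = √(a² + b²) = √(0.02925 + 0.28554) = 0.56106.
True dip = arctan(0.56106) = 29.3°, dipping toward SSE (azimuth ≈ 162°).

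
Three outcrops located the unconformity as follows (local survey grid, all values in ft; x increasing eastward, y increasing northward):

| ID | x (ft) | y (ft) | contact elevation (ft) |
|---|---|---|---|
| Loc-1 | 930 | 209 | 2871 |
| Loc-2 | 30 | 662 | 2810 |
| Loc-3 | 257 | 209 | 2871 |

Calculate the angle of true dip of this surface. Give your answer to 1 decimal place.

7.7°

Let the plane be z = a·x + b·y + c.
Loc-2−Loc-1: −900a + 453b = −61;  Loc-3−Loc-1: −673a + 0b = 0.
Solving gives a = 0.00000, b = −0.13466.
Gradient magnitude |∇z| = √(a² + b²) = √(0.00000 + 0.01813) = 0.13466.
True dip = arctan(0.13466) = 7.7°, dipping toward N (azimuth ≈ 000°).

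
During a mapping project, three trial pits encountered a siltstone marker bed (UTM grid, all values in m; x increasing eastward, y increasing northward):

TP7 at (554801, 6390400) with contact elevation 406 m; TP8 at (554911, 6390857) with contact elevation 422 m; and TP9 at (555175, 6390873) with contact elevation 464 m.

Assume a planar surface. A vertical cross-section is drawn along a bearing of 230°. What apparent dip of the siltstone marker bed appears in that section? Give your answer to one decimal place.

Let the plane be z = a·x + b·y + c.
TP8−TP7: 110a + 457b = 16;  TP9−TP7: 374a + 473b = 58.
Solving gives a = 0.15929, b = −0.00333.
Unit vector along 230° is (sin 230°, cos 230°) = (-0.7660, -0.6428).
Slope in that direction = a·(-0.7660) + b·(-0.6428) = −0.11988.
Apparent dip = arctan|0.11988| = 6.8° (true dip is 9.1°, so apparent ≤ true as expected).

6.8°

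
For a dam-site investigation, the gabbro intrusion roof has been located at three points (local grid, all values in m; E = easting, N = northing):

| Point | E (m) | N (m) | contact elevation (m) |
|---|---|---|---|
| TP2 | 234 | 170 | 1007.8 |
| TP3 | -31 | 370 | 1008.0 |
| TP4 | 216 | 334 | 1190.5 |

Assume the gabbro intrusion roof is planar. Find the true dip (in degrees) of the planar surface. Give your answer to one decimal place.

Two edge vectors: TP2→TP3 = (-265, 200, 0.2), TP2→TP4 = (-18, 164, 182.7).
Normal n = (TP2→TP3) × (TP2→TP4) = (36507.2, 48411.9, -39860).
So ∂z/∂E = −n_x/n_z = 0.91589 and ∂z/∂N = −n_y/n_z = 1.21455.
Gradient magnitude |∇z| = √(a² + b²) = √(0.83885 + 1.47513) = 1.52118.
True dip = arctan(1.52118) = 56.7°, dipping toward SW (azimuth ≈ 217°).

56.7°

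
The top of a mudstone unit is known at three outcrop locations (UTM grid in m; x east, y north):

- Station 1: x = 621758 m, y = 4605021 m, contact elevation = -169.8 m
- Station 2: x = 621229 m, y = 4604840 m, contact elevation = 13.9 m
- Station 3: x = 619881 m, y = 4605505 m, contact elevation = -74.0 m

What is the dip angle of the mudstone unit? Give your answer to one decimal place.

Two edge vectors: Station 1→Station 2 = (-529, -181, 183.7), Station 1→Station 3 = (-1877, 484, 95.8).
Normal n = (Station 1→Station 2) × (Station 1→Station 3) = (-106250.6, -294126.7, -595773).
So ∂z/∂x = −n_x/n_z = −0.17834 and ∂z/∂y = −n_y/n_z = −0.49369.
Gradient magnitude |∇z| = √(a² + b²) = √(0.03181 + 0.24373) = 0.52491.
True dip = arctan(0.52491) = 27.7°, dipping toward NNE (azimuth ≈ 020°).

27.7°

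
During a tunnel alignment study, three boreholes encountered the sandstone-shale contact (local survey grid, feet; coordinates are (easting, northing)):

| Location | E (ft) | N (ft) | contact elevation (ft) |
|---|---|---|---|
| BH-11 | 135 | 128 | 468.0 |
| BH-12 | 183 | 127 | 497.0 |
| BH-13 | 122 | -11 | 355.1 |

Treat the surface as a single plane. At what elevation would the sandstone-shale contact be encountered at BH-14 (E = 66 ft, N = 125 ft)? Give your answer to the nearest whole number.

423 ft

Two edge vectors: BH-11→BH-12 = (48, -1, 29), BH-11→BH-13 = (-13, -139, -112.9).
Normal n = (BH-11→BH-12) × (BH-11→BH-13) = (4143.9, 5042.2, -6685).
So ∂z/∂E = −n_x/n_z = 0.61988 and ∂z/∂N = −n_y/n_z = 0.75426.
Intercept c from BH-11: 468 − 83.68 − 96.54 = 287.77.
At (66, 125): z = 40.9 + 94.3 + 287.77 = 423.0 ft.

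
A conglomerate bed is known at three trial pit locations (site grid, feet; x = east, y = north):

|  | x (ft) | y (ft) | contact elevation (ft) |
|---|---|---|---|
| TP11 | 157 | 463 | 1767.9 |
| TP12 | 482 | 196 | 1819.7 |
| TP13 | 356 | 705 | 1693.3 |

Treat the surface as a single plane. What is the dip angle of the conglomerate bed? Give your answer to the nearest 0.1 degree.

15.0°

Let the plane be z = a·x + b·y + c.
TP12−TP11: 325a − 267b = 51.8;  TP13−TP11: 199a + 242b = −74.6.
Solving gives a = −0.05602, b = −0.26220.
Gradient magnitude |∇z| = √(a² + b²) = √(0.00314 + 0.06875) = 0.26812.
True dip = arctan(0.26812) = 15.0°, dipping toward NNE (azimuth ≈ 012°).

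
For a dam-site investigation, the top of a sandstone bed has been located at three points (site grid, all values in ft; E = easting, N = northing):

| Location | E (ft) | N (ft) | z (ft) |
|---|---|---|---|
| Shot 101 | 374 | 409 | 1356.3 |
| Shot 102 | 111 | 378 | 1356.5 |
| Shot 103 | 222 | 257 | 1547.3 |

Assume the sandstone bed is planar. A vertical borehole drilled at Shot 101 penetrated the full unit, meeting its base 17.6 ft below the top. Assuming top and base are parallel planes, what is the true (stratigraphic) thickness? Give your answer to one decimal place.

Two edge vectors: Shot 101→Shot 102 = (-263, -31, 0.2), Shot 101→Shot 103 = (-152, -152, 191).
Normal n = (Shot 101→Shot 102) × (Shot 101→Shot 103) = (-5890.6, 50202.6, 35264).
So ∂z/∂E = −n_x/n_z = 0.16704 and ∂z/∂N = −n_y/n_z = −1.42362.
|∇z| = √(a²+b²) = 1.43339, so dip δ = arctan(1.43339) = 55.10°.
True thickness = vertical thickness × cos δ = 17.6 × cos 55.10° = 10.1 ft.

10.1 ft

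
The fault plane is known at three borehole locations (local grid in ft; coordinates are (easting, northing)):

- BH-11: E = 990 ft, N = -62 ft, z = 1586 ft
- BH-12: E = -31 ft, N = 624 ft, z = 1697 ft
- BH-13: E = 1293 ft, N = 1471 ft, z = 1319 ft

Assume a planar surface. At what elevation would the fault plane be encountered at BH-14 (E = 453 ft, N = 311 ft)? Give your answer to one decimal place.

1642.7 ft

Let the plane be z = a·E + b·N + c.
BH-12−BH-11: −1021a + 686b = 111;  BH-13−BH-11: 303a + 1533b = −267.
Solving gives a = −0.199275, b = −0.134781.
Then c = 1586 − a·990 − b·-62 = 1774.93.
At (453, 311): z = −90.3 − 41.9 + 1774.93 = 1642.7 ft.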